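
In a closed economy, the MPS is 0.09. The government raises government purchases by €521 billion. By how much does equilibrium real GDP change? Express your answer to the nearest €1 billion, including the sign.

+€5,789 billion

MPC = 1 − MPS = 1 − 0.09 = 0.91.
Expenditure multiplier = 1/(1 − MPC) = 1/(1 − 0.91) = 1/0.09 ≈ 11.111.
ΔY = k × ΔG = (+€521 billion) / 0.09 ≈ +€5,789 billion.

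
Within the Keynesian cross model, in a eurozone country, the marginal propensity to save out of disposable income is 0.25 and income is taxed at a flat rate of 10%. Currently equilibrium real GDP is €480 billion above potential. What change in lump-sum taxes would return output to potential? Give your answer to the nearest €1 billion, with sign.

+€208 billion

MPC = 1 − MPS = 1 − 0.25 = 0.75.
Spending multiplier = 1/(1 − c(1−t)) = 1/(1 − 0.75×0.9) = 1/0.325 ≈ 3.077.
Tax multiplier = −c·k = −0.75/0.325 ≈ −2.308. Need ΔY = −€480 billion, so ΔT = ΔY/(−c·k) = −(−€480 billion) × 0.325 / 0.75 = +€208 billion.
The government should raise lump-sum taxes by €208 billion.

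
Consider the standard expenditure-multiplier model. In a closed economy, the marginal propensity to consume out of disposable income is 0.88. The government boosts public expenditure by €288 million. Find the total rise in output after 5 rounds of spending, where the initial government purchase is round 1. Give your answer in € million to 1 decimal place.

€1,133.4 million

Round 1 adds ΔG = €288 million; each later round is MPC = 0.88 times the previous.
After 5 rounds: 288 + 253.44 + 223.0272 + 196.263936 + 172.71226368 = ΔG·(1 − c^5)/(1 − c) = 288 × (1 − 0.5277319168)/0.12 ≈ €1,133.4 million.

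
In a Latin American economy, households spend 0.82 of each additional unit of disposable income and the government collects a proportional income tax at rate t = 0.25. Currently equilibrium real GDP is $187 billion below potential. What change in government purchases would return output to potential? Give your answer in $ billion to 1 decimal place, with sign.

Spending multiplier = 1/(1 − c(1−t)) = 1/(1 − 0.82×0.75) = 1/0.385 ≈ 2.597.
Need ΔY = +$187 billion, so ΔG = ΔY/k = (+$187 billion) × 0.385 ≈ +$72 billion.
The government should increase government purchases by $72 billion.

+$72.0 billion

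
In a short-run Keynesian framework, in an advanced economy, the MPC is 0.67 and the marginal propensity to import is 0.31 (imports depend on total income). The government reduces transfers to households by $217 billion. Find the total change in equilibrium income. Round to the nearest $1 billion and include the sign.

−$227 billion

The transfer change shifts disposable income by −$217 billion, so first-round consumption changes by c·ΔTR = 0.67 × (−$217 billion) = −$145.39 billion.
Expenditure multiplier = 1/(1 − c + m) = 1/(1 − 0.67 + 0.31) = 1/0.64 ≈ 1.563.
The transfer multiplier is c × k ≈ 1.047, so ΔY = k × (c·ΔTR) = (−$145.39 billion) / 0.64 ≈ −$227 billion.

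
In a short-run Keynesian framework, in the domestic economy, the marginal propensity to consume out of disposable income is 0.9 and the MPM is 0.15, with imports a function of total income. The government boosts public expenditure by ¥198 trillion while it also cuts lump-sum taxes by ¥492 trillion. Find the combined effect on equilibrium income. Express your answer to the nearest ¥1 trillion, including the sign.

+¥2,563 trillion

Expenditure multiplier = 1/(1 − c + m) = 1/(1 − 0.9 + 0.15) = 1/0.25 = 4.
ΔG contributes k·ΔG = (+¥198 trillion) / 0.25 = +¥792 trillion.
ΔT of −¥492 trillion changes first-round spending by −c·ΔT = +¥442.8 trillion, contributing k·(−c·ΔT) = (+¥442.8 trillion) / 0.25 = +¥1,771.2 trillion.
Net ΔY = k(ΔG − c·ΔT) = (+¥640.8 trillion) / 0.25 ≈ +¥2,563 trillion.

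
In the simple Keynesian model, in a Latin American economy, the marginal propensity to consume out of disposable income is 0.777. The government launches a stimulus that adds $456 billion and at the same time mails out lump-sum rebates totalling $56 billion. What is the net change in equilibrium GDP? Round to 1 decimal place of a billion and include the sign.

+$2,240.0 billion

Expenditure multiplier = 1/(1 − MPC) = 1/(1 − 0.777) = 1/0.223 ≈ 4.484.
ΔG contributes k·ΔG = (+$456 billion) / 0.223 ≈ +$2,044.8 billion.
ΔT of −$56 billion changes first-round spending by −c·ΔT = +$43.512 billion, contributing k·(−c·ΔT) = (+$43.512 billion) / 0.223 ≈ +$195.1 billion.
Net ΔY = k(ΔG − c·ΔT) = (+$499.512 billion) / 0.223 ≈ +$2,240 billion.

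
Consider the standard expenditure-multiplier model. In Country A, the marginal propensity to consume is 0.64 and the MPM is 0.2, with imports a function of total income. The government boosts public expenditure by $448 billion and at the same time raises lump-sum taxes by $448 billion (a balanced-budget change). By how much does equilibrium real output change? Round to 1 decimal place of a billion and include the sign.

+$288.0 billion

Expenditure multiplier = 1/(1 − c + m) = 1/(1 − 0.64 + 0.2) = 1/0.56 ≈ 1.786.
ΔG contributes k·ΔG = (+$448 billion) / 0.56 = +$800 billion.
ΔT of +$448 billion changes first-round spending by −c·ΔT = −$286.72 billion, contributing k·(−c·ΔT) = (−$286.72 billion) / 0.56 = −$512 billion.
Net ΔY = k(ΔG − c·ΔT) = (+$161.28 billion) / 0.56 = +$288 billion.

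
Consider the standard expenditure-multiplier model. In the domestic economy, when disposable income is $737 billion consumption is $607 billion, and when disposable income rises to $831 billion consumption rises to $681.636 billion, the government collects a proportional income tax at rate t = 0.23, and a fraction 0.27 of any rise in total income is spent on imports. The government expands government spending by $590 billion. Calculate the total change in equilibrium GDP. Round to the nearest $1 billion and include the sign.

+$896 billion

MPC = ΔC/ΔYd = (681.636 − 607)/(831 − 737) = 74.636/94 = 0.794.
Expenditure multiplier = 1/(1 − c(1−t) + m) = 1/(1 − 0.794×0.77 + 0.27) = 1/0.65862 ≈ 1.518.
ΔY = k × ΔG = (+$590 billion) / 0.65862 ≈ +$896 billion.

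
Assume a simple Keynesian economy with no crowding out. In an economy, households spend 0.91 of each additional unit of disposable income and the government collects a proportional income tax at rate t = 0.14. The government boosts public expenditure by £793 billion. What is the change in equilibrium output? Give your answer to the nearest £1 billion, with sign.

Government-spending multiplier = 1/(1 − c(1−t)) = 1/(1 − 0.91×0.86) = 1/0.2174 ≈ 4.6.
ΔY = k × ΔG = (+£793 billion) / 0.2174 ≈ +£3,648 billion.

+£3,648 billion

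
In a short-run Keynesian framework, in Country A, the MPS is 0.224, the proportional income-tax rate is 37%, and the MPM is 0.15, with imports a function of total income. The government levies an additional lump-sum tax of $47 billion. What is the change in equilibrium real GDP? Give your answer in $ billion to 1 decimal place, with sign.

MPC = 1 − MPS = 1 − 0.224 = 0.776.
A lump-sum tax change of +$47 billion shifts disposable income by −$47 billion; first-round consumption changes by −c × ΔT = −0.776 × (+$47 billion) = −$36.472 billion.
Expenditure multiplier = 1/(1 − c(1−t) + m) = 1/(1 − 0.776×0.63 + 0.15) = 1/0.66112 ≈ 1.513.
The tax multiplier is −c × k ≈ −1.174, so ΔY = k × (−c·ΔT) = (−$36.472 billion) / 0.66112 ≈ −$55.2 billion.

−$55.2 billion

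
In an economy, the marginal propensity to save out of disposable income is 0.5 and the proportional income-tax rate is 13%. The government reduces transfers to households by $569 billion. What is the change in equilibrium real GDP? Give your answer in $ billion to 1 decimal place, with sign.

MPC = 1 − MPS = 1 − 0.5 = 0.5.
The transfer change shifts disposable income by −$569 billion, so first-round consumption changes by c·ΔTR = 0.5 × (−$569 billion) = −$284.5 billion.
Expenditure multiplier = 1/(1 − c(1−t)) = 1/(1 − 0.5×0.87) = 1/0.565 ≈ 1.77.
The transfer multiplier is c × k ≈ 0.885, so ΔY = k × (c·ΔTR) = (−$284.5 billion) / 0.565 ≈ −$503.5 billion.

−$503.5 billion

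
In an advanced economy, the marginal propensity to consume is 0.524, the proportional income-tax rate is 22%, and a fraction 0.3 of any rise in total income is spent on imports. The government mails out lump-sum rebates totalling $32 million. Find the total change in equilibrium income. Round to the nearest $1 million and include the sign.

+$19 million

A lump-sum tax change of −$32 million shifts disposable income by +$32 million; first-round consumption changes by −c × ΔT = −0.524 × (−$32 million) = +$16.768 million.
Expenditure multiplier = 1/(1 − c(1−t) + m) = 1/(1 − 0.524×0.78 + 0.3) = 1/0.89128 ≈ 1.122.
The tax multiplier is −c × k ≈ −0.588, so ΔY = k × (−c·ΔT) = (+$16.768 million) / 0.89128 ≈ +$19 million.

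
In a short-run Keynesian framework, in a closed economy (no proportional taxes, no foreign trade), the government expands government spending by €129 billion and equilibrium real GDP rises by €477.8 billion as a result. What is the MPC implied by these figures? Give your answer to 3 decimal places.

Implied spending multiplier k = ΔY/ΔG = 477.8/129 ≈ 3.7039.
Since k = 1/(1 − MPC), MPC = 1 − 1/k = 1 − ΔG/ΔY = 1 − 129/477.8 ≈ 0.730.

0.730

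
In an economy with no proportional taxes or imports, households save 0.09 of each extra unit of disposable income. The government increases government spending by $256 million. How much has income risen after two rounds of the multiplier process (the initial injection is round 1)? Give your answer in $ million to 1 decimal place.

$489.0 million

MPC = 1 − MPS = 1 − 0.09 = 0.91.
Round 1 adds ΔG = $256 million; each later round is MPC = 0.91 times the previous.
After 2 rounds: 256 + 232.96 = ΔG·(1 − c^2)/(1 − c) = 256 × (1 − 0.8281)/0.09 ≈ $489 million.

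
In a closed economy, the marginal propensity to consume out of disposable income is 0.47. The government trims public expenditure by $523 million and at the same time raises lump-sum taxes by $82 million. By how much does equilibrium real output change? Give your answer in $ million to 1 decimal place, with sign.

Expenditure multiplier = 1/(1 − MPC) = 1/(1 − 0.47) = 1/0.53 ≈ 1.887.
ΔG contributes k·ΔG = (−$523 million) / 0.53 ≈ −$986.8 million.
ΔT of +$82 million changes first-round spending by −c·ΔT = −$38.54 million, contributing k·(−c·ΔT) = (−$38.54 million) / 0.53 ≈ −$72.7 million.
Net ΔY = k(ΔG − c·ΔT) = (−$561.54 million) / 0.53 ≈ −$1,059.5 million.

−$1,059.5 million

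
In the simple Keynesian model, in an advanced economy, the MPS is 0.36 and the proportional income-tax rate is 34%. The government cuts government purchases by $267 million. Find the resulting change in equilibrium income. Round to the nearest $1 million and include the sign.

MPC = 1 − MPS = 1 − 0.36 = 0.64.
Spending multiplier = 1/(1 − c(1−t)) = 1/(1 − 0.64×0.66) = 1/0.5776 ≈ 1.731.
ΔY = k × ΔG = (−$267 million) / 0.5776 ≈ −$462 million.

−$462 million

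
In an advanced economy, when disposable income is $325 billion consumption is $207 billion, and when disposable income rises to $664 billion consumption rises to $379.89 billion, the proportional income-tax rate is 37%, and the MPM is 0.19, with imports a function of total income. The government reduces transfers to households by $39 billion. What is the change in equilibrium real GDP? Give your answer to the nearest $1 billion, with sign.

MPC = ΔC/ΔYd = (379.89 − 207)/(664 − 325) = 172.89/339 = 0.51.
The transfer change shifts disposable income by −$39 billion, so first-round consumption changes by c·ΔTR = 0.51 × (−$39 billion) = −$19.89 billion.
Expenditure multiplier = 1/(1 − c(1−t) + m) = 1/(1 − 0.51×0.63 + 0.19) = 1/0.8687 ≈ 1.151.
The transfer multiplier is c × k ≈ 0.587, so ΔY = k × (c·ΔTR) = (−$19.89 billion) / 0.8687 ≈ −$23 billion.

−$23 billion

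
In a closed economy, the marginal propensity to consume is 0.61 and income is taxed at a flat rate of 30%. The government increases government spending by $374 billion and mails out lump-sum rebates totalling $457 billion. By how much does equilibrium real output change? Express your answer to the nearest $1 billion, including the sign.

+$1,139 billion

Expenditure multiplier = 1/(1 − c(1−t)) = 1/(1 − 0.61×0.7) = 1/0.573 ≈ 1.745.
ΔG contributes k·ΔG = (+$374 billion) / 0.573 ≈ +$652.7 billion.
ΔT of −$457 billion changes first-round spending by −c·ΔT = +$278.77 billion, contributing k·(−c·ΔT) = (+$278.77 billion) / 0.573 ≈ +$486.5 billion.
Net ΔY = k(ΔG − c·ΔT) = (+$652.77 billion) / 0.573 ≈ +$1,139 billion.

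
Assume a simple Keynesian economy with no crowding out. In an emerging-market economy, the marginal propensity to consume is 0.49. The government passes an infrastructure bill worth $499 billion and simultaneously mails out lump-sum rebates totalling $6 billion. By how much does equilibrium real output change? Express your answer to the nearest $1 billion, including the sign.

+$984 billion

Expenditure multiplier = 1/(1 − MPC) = 1/(1 − 0.49) = 1/0.51 ≈ 1.961.
ΔG contributes k·ΔG = (+$499 billion) / 0.51 ≈ +$978.4 billion.
ΔT of −$6 billion changes first-round spending by −c·ΔT = +$2.94 billion, contributing k·(−c·ΔT) = (+$2.94 billion) / 0.51 ≈ +$5.8 billion.
Net ΔY = k(ΔG − c·ΔT) = (+$501.94 billion) / 0.51 ≈ +$984 billion.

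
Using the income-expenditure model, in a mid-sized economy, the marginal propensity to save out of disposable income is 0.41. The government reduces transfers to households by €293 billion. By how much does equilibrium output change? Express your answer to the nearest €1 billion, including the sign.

−€422 billion

MPC = 1 − MPS = 1 − 0.41 = 0.59.
The transfer change shifts disposable income by −€293 billion, so first-round consumption changes by c·ΔTR = 0.59 × (−€293 billion) = −€172.87 billion.
Expenditure multiplier = 1/(1 − MPC) = 1/(1 − 0.59) = 1/0.41 ≈ 2.439.
The transfer multiplier is c × k ≈ 1.439, so ΔY = k × (c·ΔTR) = (−€172.87 billion) / 0.41 ≈ −€422 billion.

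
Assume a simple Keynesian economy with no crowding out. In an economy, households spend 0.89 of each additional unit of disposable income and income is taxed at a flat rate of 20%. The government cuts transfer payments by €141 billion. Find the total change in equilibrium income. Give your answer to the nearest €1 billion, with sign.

−€436 billion

The transfer change shifts disposable income by −€141 billion, so first-round consumption changes by c·ΔTR = 0.89 × (−€141 billion) = −€125.49 billion.
Expenditure multiplier = 1/(1 − c(1−t)) = 1/(1 − 0.89×0.8) = 1/0.288 ≈ 3.472.
The transfer multiplier is c × k ≈ 3.09, so ΔY = k × (c·ΔTR) = (−€125.49 billion) / 0.288 ≈ −€436 billion.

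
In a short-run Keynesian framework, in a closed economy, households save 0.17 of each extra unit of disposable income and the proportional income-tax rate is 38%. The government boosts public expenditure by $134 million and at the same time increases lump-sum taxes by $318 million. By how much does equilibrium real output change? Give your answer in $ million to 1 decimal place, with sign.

MPC = 1 − MPS = 1 − 0.17 = 0.83.
Expenditure multiplier = 1/(1 − c(1−t)) = 1/(1 − 0.83×0.62) = 1/0.4854 ≈ 2.06.
ΔG contributes k·ΔG = (+$134 million) / 0.4854 ≈ +$276.1 million.
ΔT of +$318 million changes first-round spending by −c·ΔT = −$263.94 million, contributing k·(−c·ΔT) = (−$263.94 million) / 0.4854 ≈ −$543.8 million.
Net ΔY = k(ΔG − c·ΔT) = (−$129.94 million) / 0.4854 ≈ −$267.7 million.

−$267.7 million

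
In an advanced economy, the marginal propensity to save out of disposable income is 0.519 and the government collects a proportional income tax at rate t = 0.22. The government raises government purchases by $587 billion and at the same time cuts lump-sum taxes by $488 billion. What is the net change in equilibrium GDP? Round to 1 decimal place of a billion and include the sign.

+$1,315.1 billion

MPC = 1 − MPS = 1 − 0.519 = 0.481.
Expenditure multiplier = 1/(1 − c(1−t)) = 1/(1 − 0.481×0.78) = 1/0.62482 ≈ 1.6.
ΔG contributes k·ΔG = (+$587 billion) / 0.62482 ≈ +$939.5 billion.
ΔT of −$488 billion changes first-round spending by −c·ΔT = +$234.728 billion, contributing k·(−c·ΔT) = (+$234.728 billion) / 0.62482 ≈ +$375.7 billion.
Net ΔY = k(ΔG − c·ΔT) = (+$821.728 billion) / 0.62482 ≈ +$1,315.1 billion.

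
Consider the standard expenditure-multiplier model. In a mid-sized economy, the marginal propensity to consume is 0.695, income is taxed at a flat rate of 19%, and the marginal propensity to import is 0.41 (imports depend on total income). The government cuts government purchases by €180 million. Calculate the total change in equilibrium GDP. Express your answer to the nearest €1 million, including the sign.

−€213 million

Spending multiplier = 1/(1 − c(1−t) + m) = 1/(1 − 0.695×0.81 + 0.41) = 1/0.84705 ≈ 1.181.
ΔY = k × ΔG = (−€180 million) / 0.84705 ≈ −€213 million.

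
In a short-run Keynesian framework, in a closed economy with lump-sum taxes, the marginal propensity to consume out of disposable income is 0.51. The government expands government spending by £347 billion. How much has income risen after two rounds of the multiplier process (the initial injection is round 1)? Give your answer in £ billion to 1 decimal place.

£524.0 billion

Round 1 adds ΔG = £347 billion; each later round is MPC = 0.51 times the previous.
After 2 rounds: 347 + 176.97 = ΔG·(1 − c^2)/(1 − c) = 347 × (1 − 0.2601)/0.49 ≈ £524 billion.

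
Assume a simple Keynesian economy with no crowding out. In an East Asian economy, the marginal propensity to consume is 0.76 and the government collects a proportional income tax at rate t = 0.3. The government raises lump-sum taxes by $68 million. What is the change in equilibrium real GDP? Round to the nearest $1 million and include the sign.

A lump-sum tax change of +$68 million shifts disposable income by −$68 million; first-round consumption changes by −c × ΔT = −0.76 × (+$68 million) = −$51.68 million.
Expenditure multiplier = 1/(1 − c(1−t)) = 1/(1 − 0.76×0.7) = 1/0.468 ≈ 2.137.
The tax multiplier is −c × k ≈ −1.624, so ΔY = k × (−c·ΔT) = (−$51.68 million) / 0.468 ≈ −$110 million.

−$110 million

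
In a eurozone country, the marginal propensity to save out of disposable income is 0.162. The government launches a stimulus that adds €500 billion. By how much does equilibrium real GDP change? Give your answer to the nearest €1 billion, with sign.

MPC = 1 − MPS = 1 − 0.162 = 0.838.
Government-spending multiplier = 1/(1 − MPC) = 1/(1 − 0.838) = 1/0.162 ≈ 6.173.
ΔY = k × ΔG = (+€500 billion) / 0.162 ≈ +€3,086 billion.

+€3,086 billion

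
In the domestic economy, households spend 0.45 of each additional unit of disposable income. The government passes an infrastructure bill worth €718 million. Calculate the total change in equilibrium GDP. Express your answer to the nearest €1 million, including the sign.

+€1,305 million

Spending multiplier = 1/(1 − MPC) = 1/(1 − 0.45) = 1/0.55 ≈ 1.818.
ΔY = k × ΔG = (+€718 million) / 0.55 ≈ +€1,305 million.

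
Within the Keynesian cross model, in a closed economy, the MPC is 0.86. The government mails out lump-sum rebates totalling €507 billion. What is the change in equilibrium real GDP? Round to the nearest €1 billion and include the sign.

A lump-sum tax change of −€507 billion shifts disposable income by +€507 billion; first-round consumption changes by −c × ΔT = −0.86 × (−€507 billion) = +€436.02 billion.
Expenditure multiplier = 1/(1 − MPC) = 1/(1 − 0.86) = 1/0.14 ≈ 7.143.
The tax multiplier is −c × k ≈ −6.143, so ΔY = k × (−c·ΔT) = (+€436.02 billion) / 0.14 ≈ +€3,114 billion.

+€3,114 billion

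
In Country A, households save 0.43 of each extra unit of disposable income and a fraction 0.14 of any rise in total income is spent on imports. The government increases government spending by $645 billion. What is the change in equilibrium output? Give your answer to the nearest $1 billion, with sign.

MPC = 1 − MPS = 1 − 0.43 = 0.57.
Expenditure multiplier = 1/(1 − c + m) = 1/(1 − 0.57 + 0.14) = 1/0.57 ≈ 1.754.
ΔY = k × ΔG = (+$645 billion) / 0.57 ≈ +$1,132 billion.

+$1,132 billion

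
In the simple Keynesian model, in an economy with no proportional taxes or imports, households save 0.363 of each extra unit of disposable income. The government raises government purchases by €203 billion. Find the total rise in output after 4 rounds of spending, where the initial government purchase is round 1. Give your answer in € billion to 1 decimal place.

MPC = 1 − MPS = 1 − 0.363 = 0.637.
Round 1 adds ΔG = €203 billion; each later round is MPC = 0.637 times the previous.
After 4 rounds: 203 + 129.311 + 82.371107 + 52.470395159 = ΔG·(1 − c^4)/(1 − c) = 203 × (1 − 0.164648481361)/0.363 ≈ €467.2 billion.

€467.2 billion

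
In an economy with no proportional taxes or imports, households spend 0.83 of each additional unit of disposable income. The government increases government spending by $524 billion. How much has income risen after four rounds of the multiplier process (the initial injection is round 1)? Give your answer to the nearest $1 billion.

Round 1 adds ΔG = $524 billion; each later round is MPC = 0.83 times the previous.
After 4 rounds: 524 + 434.92 + 360.9836 + 299.616388 = ΔG·(1 − c^4)/(1 − c) = 524 × (1 − 0.47458321)/0.17 ≈ $1,620 billion.

$1,620 billion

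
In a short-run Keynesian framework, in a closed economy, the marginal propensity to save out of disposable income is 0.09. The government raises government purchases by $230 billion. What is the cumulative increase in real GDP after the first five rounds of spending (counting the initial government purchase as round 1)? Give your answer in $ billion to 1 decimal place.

MPC = 1 − MPS = 1 − 0.09 = 0.91.
Round 1 adds ΔG = $230 billion; each later round is MPC = 0.91 times the previous.
After 5 rounds: 230 + 209.3 + 190.463 + 173.32133 + 157.7224103 = ΔG·(1 − c^5)/(1 − c) = 230 × (1 − 0.6240321451)/0.09 ≈ $960.8 billion.

$960.8 billion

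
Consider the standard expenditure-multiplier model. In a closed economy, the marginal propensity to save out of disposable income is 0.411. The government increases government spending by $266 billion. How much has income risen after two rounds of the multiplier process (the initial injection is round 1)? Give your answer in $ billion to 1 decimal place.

$422.7 billion

MPC = 1 − MPS = 1 − 0.411 = 0.589.
Round 1 adds ΔG = $266 billion; each later round is MPC = 0.589 times the previous.
After 2 rounds: 266 + 156.674 = ΔG·(1 − c^2)/(1 − c) = 266 × (1 − 0.346921)/0.411 ≈ $422.7 billion.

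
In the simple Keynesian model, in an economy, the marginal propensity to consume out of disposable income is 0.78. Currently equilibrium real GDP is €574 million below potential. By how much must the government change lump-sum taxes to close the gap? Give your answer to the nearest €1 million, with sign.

−€162 million

Spending multiplier = 1/(1 − MPC) = 1/(1 − 0.78) = 1/0.22 ≈ 4.545.
Tax multiplier = −c·k = −0.78/0.22 ≈ −3.545. Need ΔY = +€574 million, so ΔT = ΔY/(−c·k) = −(+€574 million) × 0.22 / 0.78 ≈ −€162 million.
The government should cut lump-sum taxes by €162 million.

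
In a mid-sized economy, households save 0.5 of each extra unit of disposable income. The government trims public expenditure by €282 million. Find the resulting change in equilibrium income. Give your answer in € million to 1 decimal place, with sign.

MPC = 1 − MPS = 1 − 0.5 = 0.5.
Government-spending multiplier = 1/(1 − MPC) = 1/(1 − 0.5) = 1/0.5 = 2.
ΔY = k × ΔG = (−€282 million) / 0.5 = −€564 million.

−€564.0 million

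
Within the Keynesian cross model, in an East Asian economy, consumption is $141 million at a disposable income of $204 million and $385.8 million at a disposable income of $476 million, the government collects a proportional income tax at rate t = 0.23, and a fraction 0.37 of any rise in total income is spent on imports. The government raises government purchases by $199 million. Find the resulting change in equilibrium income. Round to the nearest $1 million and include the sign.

MPC = ΔC/ΔYd = (385.8 − 141)/(476 − 204) = 244.8/272 = 0.9.
Expenditure multiplier = 1/(1 − c(1−t) + m) = 1/(1 − 0.9×0.77 + 0.37) = 1/0.677 ≈ 1.477.
ΔY = k × ΔG = (+$199 million) / 0.677 ≈ +$294 million.

+$294 million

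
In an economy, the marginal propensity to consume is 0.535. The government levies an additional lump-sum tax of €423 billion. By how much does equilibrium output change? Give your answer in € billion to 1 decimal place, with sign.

−€486.7 billion

A lump-sum tax change of +€423 billion shifts disposable income by −€423 billion; first-round consumption changes by −c × ΔT = −0.535 × (+€423 billion) = −€226.305 billion.
Expenditure multiplier = 1/(1 − MPC) = 1/(1 − 0.535) = 1/0.465 ≈ 2.151.
The tax multiplier is −c × k ≈ −1.151, so ΔY = k × (−c·ΔT) = (−€226.305 billion) / 0.465 ≈ −€486.7 billion.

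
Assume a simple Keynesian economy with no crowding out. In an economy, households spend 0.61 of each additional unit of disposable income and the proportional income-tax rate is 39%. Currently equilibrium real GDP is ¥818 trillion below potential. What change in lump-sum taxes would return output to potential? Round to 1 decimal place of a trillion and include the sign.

−¥842.0 trillion

Spending multiplier = 1/(1 − c(1−t)) = 1/(1 − 0.61×0.61) = 1/0.6279 ≈ 1.593.
Tax multiplier = −c·k = −0.61/0.6279 ≈ −0.971. Need ΔY = +¥818 trillion, so ΔT = ΔY/(−c·k) = −(+¥818 trillion) × 0.6279 / 0.61 ≈ −¥842 trillion.
The government should cut lump-sum taxes by ¥842 trillion.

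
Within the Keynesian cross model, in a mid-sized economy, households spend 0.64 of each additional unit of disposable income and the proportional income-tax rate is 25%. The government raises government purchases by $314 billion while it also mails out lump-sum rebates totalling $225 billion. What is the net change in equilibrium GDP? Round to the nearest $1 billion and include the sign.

Expenditure multiplier = 1/(1 − c(1−t)) = 1/(1 − 0.64×0.75) = 1/0.52 ≈ 1.923.
ΔG contributes k·ΔG = (+$314 billion) / 0.52 ≈ +$603.8 billion.
ΔT of −$225 billion changes first-round spending by −c·ΔT = +$144 billion, contributing k·(−c·ΔT) = (+$144 billion) / 0.52 ≈ +$276.9 billion.
Net ΔY = k(ΔG − c·ΔT) = (+$458 billion) / 0.52 ≈ +$881 billion.

+$881 billion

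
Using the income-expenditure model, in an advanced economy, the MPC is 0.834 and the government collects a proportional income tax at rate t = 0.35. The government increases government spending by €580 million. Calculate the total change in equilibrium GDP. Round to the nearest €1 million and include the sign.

Government-spending multiplier = 1/(1 − c(1−t)) = 1/(1 − 0.834×0.65) = 1/0.4579 ≈ 2.184.
ΔY = k × ΔG = (+€580 million) / 0.4579 ≈ +€1,267 million.

+€1,267 million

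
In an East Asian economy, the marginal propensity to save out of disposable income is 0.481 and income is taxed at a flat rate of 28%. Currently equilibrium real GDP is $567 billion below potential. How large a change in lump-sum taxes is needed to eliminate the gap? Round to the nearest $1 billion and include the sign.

MPC = 1 − MPS = 1 − 0.481 = 0.519.
Spending multiplier = 1/(1 − c(1−t)) = 1/(1 − 0.519×0.72) = 1/0.62632 ≈ 1.597.
Tax multiplier = −c·k = −0.519/0.62632 ≈ −0.829. Need ΔY = +$567 billion, so ΔT = ΔY/(−c·k) = −(+$567 billion) × 0.62632 / 0.519 ≈ −$684 billion.
The government should cut lump-sum taxes by $684 billion.

−$684 billion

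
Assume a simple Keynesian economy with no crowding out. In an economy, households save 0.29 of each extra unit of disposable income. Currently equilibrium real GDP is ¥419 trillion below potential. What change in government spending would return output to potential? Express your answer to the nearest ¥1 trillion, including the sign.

+¥122 trillion

MPC = 1 − MPS = 1 − 0.29 = 0.71.
Spending multiplier = 1/(1 − MPC) = 1/(1 − 0.71) = 1/0.29 ≈ 3.448.
Need ΔY = +¥419 trillion, so ΔG = ΔY/k = (+¥419 trillion) × 0.29 ≈ +¥122 trillion.
The government should increase government spending by ¥122 trillion.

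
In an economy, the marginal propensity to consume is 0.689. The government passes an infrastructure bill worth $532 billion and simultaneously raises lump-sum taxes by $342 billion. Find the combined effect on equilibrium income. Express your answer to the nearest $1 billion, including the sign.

Expenditure multiplier = 1/(1 − MPC) = 1/(1 − 0.689) = 1/0.311 ≈ 3.215.
ΔG contributes k·ΔG = (+$532 billion) / 0.311 ≈ +$1,710.6 billion.
ΔT of +$342 billion changes first-round spending by −c·ΔT = −$235.638 billion, contributing k·(−c·ΔT) = (−$235.638 billion) / 0.311 ≈ −$757.7 billion.
Net ΔY = k(ΔG − c·ΔT) = (+$296.362 billion) / 0.311 ≈ +$953 billion.

+$953 billion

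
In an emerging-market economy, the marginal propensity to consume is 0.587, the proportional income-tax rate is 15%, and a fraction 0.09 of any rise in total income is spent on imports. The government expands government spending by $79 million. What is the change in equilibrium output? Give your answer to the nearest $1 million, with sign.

+$134 million

Government-spending multiplier = 1/(1 − c(1−t) + m) = 1/(1 − 0.587×0.85 + 0.09) = 1/0.59105 ≈ 1.692.
ΔY = k × ΔG = (+$79 million) / 0.59105 ≈ +$134 million.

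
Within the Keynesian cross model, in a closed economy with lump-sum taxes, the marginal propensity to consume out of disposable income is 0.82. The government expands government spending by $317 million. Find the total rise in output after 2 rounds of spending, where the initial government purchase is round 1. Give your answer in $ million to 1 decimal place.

Round 1 adds ΔG = $317 million; each later round is MPC = 0.82 times the previous.
After 2 rounds: 317 + 259.94 = ΔG·(1 − c^2)/(1 − c) = 317 × (1 − 0.6724)/0.18 ≈ $576.9 million.

$576.9 million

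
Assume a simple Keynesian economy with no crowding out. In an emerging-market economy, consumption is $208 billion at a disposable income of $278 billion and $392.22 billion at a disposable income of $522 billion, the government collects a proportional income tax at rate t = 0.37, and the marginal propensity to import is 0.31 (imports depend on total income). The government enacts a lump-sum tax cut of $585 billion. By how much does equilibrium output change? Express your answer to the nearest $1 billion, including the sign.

MPC = ΔC/ΔYd = (392.22 − 208)/(522 − 278) = 184.22/244 = 0.755.
A lump-sum tax change of −$585 billion shifts disposable income by +$585 billion; first-round consumption changes by −c × ΔT = −0.755 × (−$585 billion) = +$441.675 billion.
Expenditure multiplier = 1/(1 − c(1−t) + m) = 1/(1 − 0.755×0.63 + 0.31) = 1/0.83435 ≈ 1.199.
The tax multiplier is −c × k ≈ −0.905, so ΔY = k × (−c·ΔT) = (+$441.675 billion) / 0.83435 ≈ +$529 billion.

+$529 billion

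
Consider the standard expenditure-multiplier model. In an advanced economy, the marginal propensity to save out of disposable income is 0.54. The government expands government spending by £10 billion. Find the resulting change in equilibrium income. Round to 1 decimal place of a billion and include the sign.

MPC = 1 − MPS = 1 − 0.54 = 0.46.
Government-spending multiplier = 1/(1 − MPC) = 1/(1 − 0.46) = 1/0.54 ≈ 1.852.
ΔY = k × ΔG = (+£10 billion) / 0.54 ≈ +£18.5 billion.

+£18.5 billion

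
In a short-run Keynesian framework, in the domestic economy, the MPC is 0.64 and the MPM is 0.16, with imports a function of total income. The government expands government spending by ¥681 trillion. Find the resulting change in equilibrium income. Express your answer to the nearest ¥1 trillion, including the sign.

+¥1,310 trillion

Expenditure multiplier = 1/(1 − c + m) = 1/(1 − 0.64 + 0.16) = 1/0.52 ≈ 1.923.
ΔY = k × ΔG = (+¥681 trillion) / 0.52 ≈ +¥1,310 trillion.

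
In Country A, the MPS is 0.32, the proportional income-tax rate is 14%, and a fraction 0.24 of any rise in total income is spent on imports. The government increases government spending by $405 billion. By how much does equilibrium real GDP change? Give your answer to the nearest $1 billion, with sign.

+$618 billion

MPC = 1 − MPS = 1 − 0.32 = 0.68.
Government-spending multiplier = 1/(1 − c(1−t) + m) = 1/(1 − 0.68×0.86 + 0.24) = 1/0.6552 ≈ 1.526.
ΔY = k × ΔG = (+$405 billion) / 0.6552 ≈ +$618 billion.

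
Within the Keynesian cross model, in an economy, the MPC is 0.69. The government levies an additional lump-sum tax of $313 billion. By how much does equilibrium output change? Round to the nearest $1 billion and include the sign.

−$697 billion

A lump-sum tax change of +$313 billion shifts disposable income by −$313 billion; first-round consumption changes by −c × ΔT = −0.69 × (+$313 billion) = −$215.97 billion.
Expenditure multiplier = 1/(1 − MPC) = 1/(1 − 0.69) = 1/0.31 ≈ 3.226.
The tax multiplier is −c × k ≈ −2.226, so ΔY = k × (−c·ΔT) = (−$215.97 billion) / 0.31 ≈ −$697 billion.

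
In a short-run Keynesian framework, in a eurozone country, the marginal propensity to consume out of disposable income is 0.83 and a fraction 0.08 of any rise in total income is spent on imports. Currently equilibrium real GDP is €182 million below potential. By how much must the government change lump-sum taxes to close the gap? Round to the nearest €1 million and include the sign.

Spending multiplier = 1/(1 − c + m) = 1/(1 − 0.83 + 0.08) = 1/0.25 = 4.
Tax multiplier = −c·k = −0.83/0.25 = −3.32. Need ΔY = +€182 million, so ΔT = ΔY/(−c·k) = −(+€182 million) × 0.25 / 0.83 ≈ −€55 million.
The government should cut lump-sum taxes by €55 million.

−€55 million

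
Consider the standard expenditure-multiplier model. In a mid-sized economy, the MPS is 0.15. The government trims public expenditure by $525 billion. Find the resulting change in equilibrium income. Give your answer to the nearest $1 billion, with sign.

MPC = 1 − MPS = 1 − 0.15 = 0.85.
Expenditure multiplier = 1/(1 − MPC) = 1/(1 − 0.85) = 1/0.15 ≈ 6.667.
ΔY = k × ΔG = (−$525 billion) / 0.15 = −$3,500 billion.

−$3,500 billion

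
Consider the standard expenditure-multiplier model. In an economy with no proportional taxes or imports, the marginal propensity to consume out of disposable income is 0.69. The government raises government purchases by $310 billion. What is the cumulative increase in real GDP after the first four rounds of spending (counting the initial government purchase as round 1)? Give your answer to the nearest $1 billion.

$773 billion

Round 1 adds ΔG = $310 billion; each later round is MPC = 0.69 times the previous.
After 4 rounds: 310 + 213.9 + 147.591 + 101.83779 = ΔG·(1 − c^4)/(1 − c) = 310 × (1 − 0.22667121)/0.31 ≈ $773 billion.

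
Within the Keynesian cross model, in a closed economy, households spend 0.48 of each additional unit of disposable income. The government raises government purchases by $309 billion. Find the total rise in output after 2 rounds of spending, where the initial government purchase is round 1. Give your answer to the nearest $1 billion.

$457 billion

Round 1 adds ΔG = $309 billion; each later round is MPC = 0.48 times the previous.
After 2 rounds: 309 + 148.32 = ΔG·(1 − c^2)/(1 − c) = 309 × (1 − 0.2304)/0.52 ≈ $457 billion.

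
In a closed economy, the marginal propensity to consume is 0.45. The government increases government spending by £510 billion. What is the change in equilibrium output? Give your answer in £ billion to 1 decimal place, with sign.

+£927.3 billion

Government-spending multiplier = 1/(1 − MPC) = 1/(1 − 0.45) = 1/0.55 ≈ 1.818.
ΔY = k × ΔG = (+£510 billion) / 0.55 ≈ +£927.3 billion.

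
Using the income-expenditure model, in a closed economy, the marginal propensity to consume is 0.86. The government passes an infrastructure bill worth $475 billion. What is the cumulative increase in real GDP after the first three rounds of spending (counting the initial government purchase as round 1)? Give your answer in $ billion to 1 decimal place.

$1,234.8 billion

Round 1 adds ΔG = $475 billion; each later round is MPC = 0.86 times the previous.
After 3 rounds: 475 + 408.5 + 351.31 = ΔG·(1 − c^3)/(1 − c) = 475 × (1 − 0.636056)/0.14 ≈ $1,234.8 billion.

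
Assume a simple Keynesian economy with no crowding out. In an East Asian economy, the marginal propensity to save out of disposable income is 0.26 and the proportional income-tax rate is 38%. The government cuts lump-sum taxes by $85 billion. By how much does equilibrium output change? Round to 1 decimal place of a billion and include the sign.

MPC = 1 − MPS = 1 − 0.26 = 0.74.
A lump-sum tax change of −$85 billion shifts disposable income by +$85 billion; first-round consumption changes by −c × ΔT = −0.74 × (−$85 billion) = +$62.9 billion.
Expenditure multiplier = 1/(1 − c(1−t)) = 1/(1 − 0.74×0.62) = 1/0.5412 ≈ 1.848.
The tax multiplier is −c × k ≈ −1.367, so ΔY = k × (−c·ΔT) = (+$62.9 billion) / 0.5412 ≈ +$116.2 billion.

+$116.2 billion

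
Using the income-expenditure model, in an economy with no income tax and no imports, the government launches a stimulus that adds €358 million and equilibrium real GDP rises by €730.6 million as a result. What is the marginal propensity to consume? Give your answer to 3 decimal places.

0.510

Implied spending multiplier k = ΔY/ΔG = 730.6/358 ≈ 2.0408.
Since k = 1/(1 − MPC), MPC = 1 − 1/k = 1 − ΔG/ΔY = 1 − 358/730.6 ≈ 0.510.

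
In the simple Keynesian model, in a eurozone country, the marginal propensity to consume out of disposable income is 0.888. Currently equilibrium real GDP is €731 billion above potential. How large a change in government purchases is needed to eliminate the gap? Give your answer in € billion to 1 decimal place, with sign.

Spending multiplier = 1/(1 − MPC) = 1/(1 − 0.888) = 1/0.112 ≈ 8.929.
Need ΔY = −€731 billion, so ΔG = ΔY/k = (−€731 billion) × 0.112 ≈ −€81.9 billion.
The government should cut government purchases by €81.9 billion.

−€81.9 billion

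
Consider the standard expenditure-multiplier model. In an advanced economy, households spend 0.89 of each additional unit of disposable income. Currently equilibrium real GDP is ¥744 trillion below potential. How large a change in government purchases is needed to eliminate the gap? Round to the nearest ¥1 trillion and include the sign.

+¥82 trillion

Spending multiplier = 1/(1 − MPC) = 1/(1 − 0.89) = 1/0.11 ≈ 9.091.
Need ΔY = +¥744 trillion, so ΔG = ΔY/k = (+¥744 trillion) × 0.11 ≈ +¥82 trillion.
The government should increase government purchases by ¥82 trillion.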